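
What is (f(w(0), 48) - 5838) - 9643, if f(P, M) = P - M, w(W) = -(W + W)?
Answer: -15529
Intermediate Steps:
w(W) = -2*W
(f(w(0), 48) - 5838) - 9643 = ((-2*0 - 1*48) - 5838) - 9643 = ((0 - 48) - 5838) - 9643 = (-48 - 5838) - 9643 = -5886 - 9643 = -15529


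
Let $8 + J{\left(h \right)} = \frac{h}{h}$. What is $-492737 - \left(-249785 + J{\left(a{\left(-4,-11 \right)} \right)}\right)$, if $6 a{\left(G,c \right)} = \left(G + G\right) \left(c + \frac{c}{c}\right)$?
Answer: $-242945$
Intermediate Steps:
$a{\left(G,c \right)} = \frac{G \left(1 + c\right)}{3}$ ($a{\left(G,c \right)} = \frac{\left(G + G\right) \left(c + \frac{c}{c}\right)}{6} = \frac{2 G \left(c + 1\right)}{6} = \frac{2 G \left(1 + c\right)}{6} = \frac{G \left(1 + c\right)}{3}$)
$J{\left(h \right)} = -7$ ($J{\left(h \right)} = -8 + \frac{h}{h} = -8 + 1 = -7$)
$-492737 - \left(-249785 + J{\left(a{\left(-4,-11 \right)} \right)}\right) = -492737 + \left(249785 - -7\right) = -492737 + \left(249785 + 7\right) = -492737 + 249792 = -242945$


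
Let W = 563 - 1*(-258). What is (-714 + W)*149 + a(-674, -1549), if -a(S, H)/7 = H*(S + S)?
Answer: -14600421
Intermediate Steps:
W = 821 (W = 563 + 258 = 821)
a(S, H) = -14*H*S (a(S, H) = -7*H*(S + S) = -7*H*2*S = -14*H*S)
(-714 + W)*149 + a(-674, -1549) = (-714 + 821)*149 - 14*(-1549)*(-674) = 107*149 - 14616364 = 15943 - 14616364 = -14600421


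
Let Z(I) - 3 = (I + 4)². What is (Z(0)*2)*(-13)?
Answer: -494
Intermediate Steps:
Z(I) = 3 + (4 + I)² (Z(I) = 3 + (I + 4)² = 3 + (4 + I)²)
(Z(0)*2)*(-13) = ((3 + (4 + 0)²)*2)*(-13) = ((3 + 4²)*2)*(-13) = ((3 + 16)*2)*(-13) = (19*2)*(-13) = 38*(-13) = -494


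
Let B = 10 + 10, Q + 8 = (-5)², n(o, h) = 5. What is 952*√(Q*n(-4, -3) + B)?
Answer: 952*√105 ≈ 9755.1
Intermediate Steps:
Q = 17 (Q = -8 + (-5)² = -8 + 25 = 17)
B = 20
952*√(Q*n(-4, -3) + B) = 952*√(17*5 + 20) = 952*√(85 + 20) = 952*√105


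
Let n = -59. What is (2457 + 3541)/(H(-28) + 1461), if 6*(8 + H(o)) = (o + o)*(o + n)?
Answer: 5998/2265 ≈ 2.6481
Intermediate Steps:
H(o) = -8 + o*(-59 + o)/3 (H(o) = -8 + ((o + o)*(o - 59))/6 = -8 + ((2*o)*(-59 + o))/6 = -8 + (2*o*(-59 + o))/6 = -8 + o*(-59 + o)/3)
(2457 + 3541)/(H(-28) + 1461) = (2457 + 3541)/((-8 - 59/3*(-28) + (⅓)*(-28)²) + 1461) = 5998/((-8 + 1652/3 + (⅓)*784) + 1461) = 5998/((-8 + 1652/3 + 784/3) + 1461) = 5998/(804 + 1461) = 5998/2265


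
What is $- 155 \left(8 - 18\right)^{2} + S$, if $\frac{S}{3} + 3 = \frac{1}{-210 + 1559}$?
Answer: $- \frac{20921638}{1349} \approx -15509.0$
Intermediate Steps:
$S = - \frac{12138}{1349}$ ($S = -9 + \frac{3}{-210 + 1559} = -9 + \frac{3}{1349} = - \frac{12138}{1349} \approx -8.9978$)
$- 155 \left(8 - 18\right)^{2} + S = - 155 \left(8 - 18\right)^{2} - \frac{12138}{1349} = - 155 \left(-10\right)^{2} - \frac{12138}{1349} = \left(-155\right) 100 - \frac{12138}{1349} = -15500 - \frac{12138}{1349} = - \frac{20921638}{1349}$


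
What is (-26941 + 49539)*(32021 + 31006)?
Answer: 1424284146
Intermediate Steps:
(-26941 + 49539)*(32021 + 31006) = 22598*63027 = 1424284146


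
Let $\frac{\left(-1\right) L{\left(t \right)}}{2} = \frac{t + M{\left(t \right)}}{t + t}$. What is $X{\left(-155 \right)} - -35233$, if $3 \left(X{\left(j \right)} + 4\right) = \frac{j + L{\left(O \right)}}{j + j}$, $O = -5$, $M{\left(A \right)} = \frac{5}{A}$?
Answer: $\frac{163815631}{4650} \approx 35229.0$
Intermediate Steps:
$L{\left(t \right)} = - \frac{t + \frac{5}{t}}{t}$ ($L{\left(t \right)} = - 2 \frac{t + \frac{5}{t}}{t + t} = - 2 \frac{t + \frac{5}{t}}{2 t} = - \frac{t + \frac{5}{t}}{t}$)
$X{\left(j \right)} = -4 + \frac{- \frac{6}{5} + j}{6 j}$ ($X{\left(j \right)} = -4 + \frac{\left(j - \left(1 + \frac{5}{25}\right)\right) \frac{1}{j + j}}{3} = -4 + \frac{\left(j - \frac{6}{5}\right) \frac{1}{2 j}}{3} = -4 + \frac{\left(- \frac{6}{5} + j\right) \frac{1}{2 j}}{3} = -4 + \frac{\frac{1}{2} \frac{1}{j} \left(- \frac{6}{5} + j\right)}{3} = -4 + \frac{- \frac{6}{5} + j}{6 j}$)
$X{\left(-155 \right)} - -35233 = \frac{-6 - -17825}{30 \left(-155\right)} - -35233 = \frac{1}{30} \left(- \frac{1}{155}\right) \left(-6 + 17825\right) + 35233 = \frac{1}{30} \left(- \frac{1}{155}\right) 17819 + 35233 = - \frac{17819}{4650} + 35233 = \frac{163815631}{4650}$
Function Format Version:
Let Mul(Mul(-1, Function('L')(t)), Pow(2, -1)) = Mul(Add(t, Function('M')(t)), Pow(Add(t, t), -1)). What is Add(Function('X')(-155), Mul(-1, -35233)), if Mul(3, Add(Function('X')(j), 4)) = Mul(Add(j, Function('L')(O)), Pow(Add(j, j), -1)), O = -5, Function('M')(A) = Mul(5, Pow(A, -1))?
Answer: Rational(163815631, 4650) ≈ 35229.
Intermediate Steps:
Function('L')(t) = Mul(-1, Pow(t, -1), Add(t, Mul(5, Pow(t, -1)))) (Function('L')(t) = Mul(-2, Mul(Add(t, Mul(5, Pow(t, -1))), Pow(Add(t, t), -1))) = Mul(-2, Mul(Add(t, Mul(5, Pow(t, -1))), Pow(Mul(2, t), -1))) = Mul(-2, Mul(Add(t, Mul(5, Pow(t, -1))), Mul(Rational(1, 2), Pow(t, -1)))) = Mul(-2, Mul(Rational(1, 2), Pow(t, -1), Add(t, Mul(5, Pow(t, -1))))) = Mul(-1, Pow(t, -1), Add(t, Mul(5, Pow(t, -1)))))
Function('X')(j) = Add(-4, Mul(Rational(1, 6), Pow(j, -1), Add(Rational(-6, 5), j))) (Function('X')(j) = Add(-4, Mul(Rational(1, 3), Mul(Add(j, Add(-1, Mul(-5, Pow(-5, -2)))), Pow(Add(j, j), -1)))) = Add(-4, Mul(Rational(1, 3), Mul(Add(j, Add(-1, Mul(-5, Rational(1, 25)))), Pow(Mul(2, j), -1)))) = Add(-4, Mul(Rational(1, 3), Mul(Add(j, Add(-1, Rational(-1, 5))), Mul(Rational(1, 2), Pow(j, -1))))) = Add(-4, Mul(Rational(1, 3), Mul(Add(j, Rational(-6, 5)), Mul(Rational(1, 2), Pow(j, -1))))) = Add(-4, Mul(Rational(1, 3), Mul(Add(Rational(-6, 5), j), Mul(Rational(1, 2), Pow(j, -1))))) = Add(-4, Mul(Rational(1, 3), Mul(Rational(1, 2), Pow(j, -1), Add(Rational(-6, 5), j)))) = Add(-4, Mul(Rational(1, 6), Pow(j, -1), Add(Rational(-6, 5), j))))
Add(Function('X')(-155), Mul(-1, -35233)) = Add(Mul(Rational(1, 30), Pow(-155, -1), Add(-6, Mul(-115, -155))), Mul(-1, -35233)) = Add(Mul(Rational(1, 30), Rational(-1, 155), Add(-6, 17825)), 35233) = Add(Mul(Rational(1, 30), Rational(-1, 155), 17819), 35233) = Add(Rational(-17819, 4650), 35233) = Rational(163815631, 4650)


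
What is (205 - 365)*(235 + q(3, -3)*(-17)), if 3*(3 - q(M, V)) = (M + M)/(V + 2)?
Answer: -24000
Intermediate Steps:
q(M, V) = 3 - 2*M/(3*(2 + V)) (q(M, V) = 3 - (M + M)/(3*(V + 2)) = 3 - 2*M/(3*(2 + V)))
(205 - 365)*(235 + q(3, -3)*(-17)) = (205 - 365)*(235 + ((18 - 2*3 + 9*(-3))/(3*(2 - 3)))*(-17)) = -160*(235 + ((1/3)*(18 - 6 - 27)/(-1))*(-17)) = -160*(235 + ((1/3)*(-1)*(-15))*(-17)) = -160*(235 + 5*(-17)) = -160*(235 - 85) = -160*150 = -24000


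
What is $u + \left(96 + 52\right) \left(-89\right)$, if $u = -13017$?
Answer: $-26189$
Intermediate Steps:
$u + \left(96 + 52\right) \left(-89\right) = -13017 + \left(96 + 52\right) \left(-89\right) = -13017 + 148 \left(-89\right) = -13017 - 13172 = -26189$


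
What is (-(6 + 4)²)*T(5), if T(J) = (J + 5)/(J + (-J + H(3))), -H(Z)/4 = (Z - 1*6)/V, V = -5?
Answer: 1250/3 ≈ 416.67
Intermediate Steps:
H(Z) = -24/5 + 4*Z/5 (H(Z) = -4*(Z - 1*6)/(-5) = -4*(Z - 6)*(-1)/5 = -4*(-6 + Z)*(-1)/5 = -4*(6/5 - Z/5) = -24/5 + 4*Z/5)
T(J) = -25/12 - 5*J/12 (T(J) = (J + 5)/(J + (-J + (-24/5 + (⅘)*3))) = (5 + J)/(J + (-J + (-24/5 + 12/5))) = (5 + J)/(J + (-J - 12/5)) = (5 + J)/(J + (-12/5 - J)) = (5 + J)/(-12/5) = (5 + J)*(-5/12) = -25/12 - 5*J/12)
(-(6 + 4)²)*T(5) = (-(6 + 4)²)*(-25/12 - 5/12*5) = (-1*10²)*(-25/12 - 25/12) = -1*100*(-25/6) = -100*(-25/6) = 1250/3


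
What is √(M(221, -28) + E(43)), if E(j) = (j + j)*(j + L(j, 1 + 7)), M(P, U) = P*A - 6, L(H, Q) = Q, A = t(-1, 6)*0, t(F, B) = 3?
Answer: 2*√1095 ≈ 66.182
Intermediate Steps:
A = 0 (A = 3*0 = 0)
M(P, U) = -6 (M(P, U) = P*0 - 6 = 0 - 6 = -6)
E(j) = 2*j*(8 + j) (E(j) = (j + j)*(j + (1 + 7)) = (2*j)*(j + 8) = (2*j)*(8 + j) = 2*j*(8 + j))
√(M(221, -28) + E(43)) = √(-6 + 2*43*(8 + 43)) = √(-6 + 2*43*51) = √(-6 + 4386) = √4380 = 2*√1095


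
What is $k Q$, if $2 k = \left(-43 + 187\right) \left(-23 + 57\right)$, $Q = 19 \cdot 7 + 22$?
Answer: $379440$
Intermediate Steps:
$Q = 155$ ($Q = 133 + 22 = 155$)
$k = 2448$ ($k = \frac{\left(-43 + 187\right) \left(-23 + 57\right)}{2} = \frac{144 \cdot 34}{2} = \frac{1}{2} \cdot 4896 = 2448$)
$k Q = 2448 \cdot 155 = 379440$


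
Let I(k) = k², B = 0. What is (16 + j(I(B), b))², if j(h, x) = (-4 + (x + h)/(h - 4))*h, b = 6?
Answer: 256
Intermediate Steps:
j(h, x) = h*(-4 + (h + x)/(-4 + h)) (j(h, x) = (-4 + (h + x)/(-4 + h))*h = h*(-4 + (h + x)/(-4 + h)))
(16 + j(I(B), b))² = (16 + 0²*(16 + 6 - 3*0²)/(-4 + 0²))² = (16 + 0*(16 + 6 - 3*0)/(-4 + 0))² = (16 + 0*(16 + 6 + 0)/(-4))² = (16 + 0*(-¼)*22)² = (16 + 0)² = 16² = 256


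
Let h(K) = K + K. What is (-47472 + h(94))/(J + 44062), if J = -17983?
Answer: -47284/26079 ≈ -1.8131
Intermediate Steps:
h(K) = 2*K
(-47472 + h(94))/(J + 44062) = (-47472 + 2*94)/(-17983 + 44062) = (-47472 + 188)/26079 = -47284*1/26079 = -47284/26079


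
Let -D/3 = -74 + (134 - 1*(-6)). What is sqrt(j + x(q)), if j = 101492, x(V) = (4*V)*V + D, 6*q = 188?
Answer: sqrt(946990)/3 ≈ 324.38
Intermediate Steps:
q = 94/3 (q = (1/6)*188 = 94/3 ≈ 31.333)
D = -198 (D = -3*(-74 + (134 - 1*(-6))) = -3*(-74 + (134 + 6)) = -3*(-74 + 140) = -3*66 = -198)
x(V) = -198 + 4*V**2 (x(V) = (4*V)*V - 198 = 4*V**2 - 198 = -198 + 4*V**2)
sqrt(j + x(q)) = sqrt(101492 + (-198 + 4*(94/3)**2)) = sqrt(101492 + (-198 + 4*(8836/9))) = sqrt(101492 + (-198 + 35344/9)) = sqrt(101492 + 33562/9) = sqrt(946990/9) = sqrt(946990)/3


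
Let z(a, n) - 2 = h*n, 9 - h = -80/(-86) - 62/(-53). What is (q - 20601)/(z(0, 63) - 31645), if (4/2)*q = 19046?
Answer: 12623381/35561861 ≈ 0.35497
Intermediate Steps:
h = 15725/2279 (h = 9 - (-80/(-86) - 62/(-53)) = 9 - (-80*(-1/86) - 62*(-1/53)) = 9 - (40/43 + 62/53) = 9 - 1*4786/2279 = 9 - 4786/2279 = 15725/2279 ≈ 6.9000)
q = 9523 (q = (½)*19046 = 9523)
z(a, n) = 2 + 15725*n/2279
(q - 20601)/(z(0, 63) - 31645) = (9523 - 20601)/((2 + (15725/2279)*63) - 31645) = -11078/((2 + 990675/2279) - 31645) = -11078/(995233/2279 - 31645) = -11078/(-71123722/2279) = -11078*(-2279/71123722) = 12623381/35561861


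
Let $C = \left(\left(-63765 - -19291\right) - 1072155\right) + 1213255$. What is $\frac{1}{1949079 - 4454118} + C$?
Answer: $\frac{242051898413}{2505039} \approx 96626.0$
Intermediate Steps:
$C = 96626$ ($C = \left(\left(-63765 + 19291\right) - 1072155\right) + 1213255 = \left(-44474 - 1072155\right) + 1213255 = -1116629 + 1213255 = 96626$)
$\frac{1}{1949079 - 4454118} + C = \frac{1}{1949079 - 4454118} + 96626 = \frac{1}{-2505039} + 96626 = - \frac{1}{2505039} + 96626 = \frac{242051898413}{2505039}$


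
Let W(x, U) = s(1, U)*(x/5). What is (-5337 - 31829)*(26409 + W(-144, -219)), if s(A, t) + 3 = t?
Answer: -6095707158/5 ≈ -1.2191e+9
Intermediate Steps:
s(A, t) = -3 + t
W(x, U) = x*(-3 + U)/5 (W(x, U) = (-3 + U)*(x/5) = x*(-3 + U)/5)
(-5337 - 31829)*(26409 + W(-144, -219)) = (-5337 - 31829)*(26409 + (⅕)*(-144)*(-3 - 219)) = -37166*(26409 + (⅕)*(-144)*(-222)) = -37166*(26409 + 31968/5) = -37166*164013/5 = -6095707158/5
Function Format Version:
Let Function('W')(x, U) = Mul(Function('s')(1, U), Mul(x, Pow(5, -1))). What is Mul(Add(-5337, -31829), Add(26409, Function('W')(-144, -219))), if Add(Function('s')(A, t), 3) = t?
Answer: Rational(-6095707158, 5) ≈ -1.2191e+9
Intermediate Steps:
Function('s')(A, t) = Add(-3, t)
Function('W')(x, U) = Mul(Rational(1, 5), x, Add(-3, U)) (Function('W')(x, U) = Mul(Add(-3, U), Mul(x, Pow(5, -1))) = Mul(Add(-3, U), Mul(x, Rational(1, 5))) = Mul(Add(-3, U), Mul(Rational(1, 5), x)) = Mul(Rational(1, 5), x, Add(-3, U)))
Mul(Add(-5337, -31829), Add(26409, Function('W')(-144, -219))) = Mul(Add(-5337, -31829), Add(26409, Mul(Rational(1, 5), -144, Add(-3, -219)))) = Mul(-37166, Add(26409, Mul(Rational(1, 5), -144, -222))) = Mul(-37166, Add(26409, Rational(31968, 5))) = Mul(-37166, Rational(164013, 5)) = Rational(-6095707158, 5)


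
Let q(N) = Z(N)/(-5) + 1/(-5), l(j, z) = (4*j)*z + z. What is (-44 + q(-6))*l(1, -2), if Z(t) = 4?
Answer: 450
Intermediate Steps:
l(j, z) = z + 4*j*z (l(j, z) = 4*j*z + z = z + 4*j*z)
q(N) = -1 (q(N) = 4/(-5) + 1/(-5) = 4*(-⅕) + 1*(-⅕) = -⅘ - ⅕ = -1)
(-44 + q(-6))*l(1, -2) = (-44 - 1)*(-2*(1 + 4*1)) = -(-90)*(1 + 4) = -(-90)*5 = -45*(-10) = 450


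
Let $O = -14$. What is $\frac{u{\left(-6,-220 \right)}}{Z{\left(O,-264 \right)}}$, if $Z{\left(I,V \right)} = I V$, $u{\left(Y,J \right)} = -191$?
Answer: $- \frac{191}{3696} \approx -0.051677$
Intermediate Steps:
$\frac{u{\left(-6,-220 \right)}}{Z{\left(O,-264 \right)}} = - \frac{191}{\left(-14\right) \left(-264\right)} = - \frac{191}{3696}$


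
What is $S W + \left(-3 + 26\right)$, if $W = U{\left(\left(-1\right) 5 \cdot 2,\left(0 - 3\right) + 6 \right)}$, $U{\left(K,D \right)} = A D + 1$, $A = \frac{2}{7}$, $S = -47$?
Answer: $- \frac{450}{7} \approx -64.286$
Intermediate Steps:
$A = \frac{2}{7}$ ($A = 2 \cdot \frac{1}{7} = \frac{2}{7} \approx 0.28571$)
$U{\left(K,D \right)} = 1 + \frac{2 D}{7}$ ($U{\left(K,D \right)} = \frac{2 D}{7} + 1 = 1 + \frac{2 D}{7}$)
$W = \frac{13}{7}$ ($W = 1 + \frac{2 \left(\left(0 - 3\right) + 6\right)}{7} = 1 + \frac{2 \left(-3 + 6\right)}{7} = 1 + \frac{2}{7} \cdot 3 = 1 + \frac{6}{7} = \frac{13}{7} \approx 1.8571$)
$S W + \left(-3 + 26\right) = \left(-47\right) \frac{13}{7} + \left(-3 + 26\right) = - \frac{611}{7} + 23 = - \frac{450}{7}$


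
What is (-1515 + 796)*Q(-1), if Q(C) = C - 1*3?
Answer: 2876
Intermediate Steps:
Q(C) = -3 + C (Q(C) = C - 3 = -3 + C)
(-1515 + 796)*Q(-1) = (-1515 + 796)*(-3 - 1) = -719*(-4) = 2876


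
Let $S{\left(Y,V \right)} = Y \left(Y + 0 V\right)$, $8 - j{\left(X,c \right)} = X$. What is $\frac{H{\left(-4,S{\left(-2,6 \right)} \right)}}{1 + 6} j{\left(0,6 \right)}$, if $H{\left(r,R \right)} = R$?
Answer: $\frac{32}{7} \approx 4.5714$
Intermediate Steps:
$j{\left(X,c \right)} = 8 - X$
$S{\left(Y,V \right)} = Y^{2}$ ($S{\left(Y,V \right)} = Y \left(Y + 0\right) = Y Y = Y^{2}$)
$\frac{H{\left(-4,S{\left(-2,6 \right)} \right)}}{1 + 6} j{\left(0,6 \right)} = \frac{\left(-2\right)^{2}}{1 + 6} \left(8 - 0\right) = \frac{1}{7} \cdot 4 \left(8 + 0\right) = \frac{1}{7} \cdot 4 \cdot 8 = \frac{4}{7} \cdot 8 = \frac{32}{7}$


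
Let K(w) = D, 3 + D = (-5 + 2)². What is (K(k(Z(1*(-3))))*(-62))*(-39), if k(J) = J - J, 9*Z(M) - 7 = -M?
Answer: 14508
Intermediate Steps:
Z(M) = 7/9 - M/9 (Z(M) = 7/9 + (-M)/9 = 7/9 - M/9)
D = 6 (D = -3 + (-5 + 2)² = -3 + (-3)² = -3 + 9 = 6)
k(J) = 0
K(w) = 6
(K(k(Z(1*(-3))))*(-62))*(-39) = (6*(-62))*(-39) = -372*(-39) = 14508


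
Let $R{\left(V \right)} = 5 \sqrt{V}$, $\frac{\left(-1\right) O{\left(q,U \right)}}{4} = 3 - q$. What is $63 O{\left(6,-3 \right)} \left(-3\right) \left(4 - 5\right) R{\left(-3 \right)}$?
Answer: $11340 i \sqrt{3} \approx 19641.0 i$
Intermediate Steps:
$O{\left(q,U \right)} = -12 + 4 q$ ($O{\left(q,U \right)} = - 4 \left(3 - q\right) = -12 + 4 q$)
$63 O{\left(6,-3 \right)} \left(-3\right) \left(4 - 5\right) R{\left(-3 \right)} = 63 \left(-12 + 4 \cdot 6\right) \left(-3\right) \left(4 - 5\right) 5 \sqrt{-3} = 63 \left(-12 + 24\right) \left(-3\right) \left(-1\right) 5 i \sqrt{3} = 63 \cdot 12 \left(-3\right) \left(-1\right) 5 i \sqrt{3} = 63 \left(\left(-36\right) \left(-1\right)\right) 5 i \sqrt{3} = 63 \cdot 36 \cdot 5 i \sqrt{3} = 2268 \cdot 5 i \sqrt{3} = 11340 i \sqrt{3}$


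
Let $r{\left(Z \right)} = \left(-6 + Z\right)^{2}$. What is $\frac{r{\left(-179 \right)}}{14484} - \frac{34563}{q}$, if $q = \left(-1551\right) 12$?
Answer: $\frac{7900043}{1872057} \approx 4.22$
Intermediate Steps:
$q = -18612$
$\frac{r{\left(-179 \right)}}{14484} - \frac{34563}{q} = \frac{\left(-6 - 179\right)^{2}}{14484} - \frac{34563}{-18612} = \left(-185\right)^{2} \cdot \frac{1}{14484} - - \frac{11521}{6204} = 34225 \cdot \frac{1}{14484} + \frac{11521}{6204} = \frac{34225}{14484} + \frac{11521}{6204} = \frac{7900043}{1872057}$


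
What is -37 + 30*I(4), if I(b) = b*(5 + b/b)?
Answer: 683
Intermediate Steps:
I(b) = 6*b (I(b) = b*(5 + 1) = b*6 = 6*b)
-37 + 30*I(4) = -37 + 30*(6*4) = -37 + 30*24 = -37 + 720 = 683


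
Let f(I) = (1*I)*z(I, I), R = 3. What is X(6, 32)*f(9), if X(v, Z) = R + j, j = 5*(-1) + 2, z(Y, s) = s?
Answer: 0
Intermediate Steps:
j = -3 (j = -5 + 2 = -3)
f(I) = I² (f(I) = (1*I)*I = I*I = I²)
X(v, Z) = 0 (X(v, Z) = 3 - 3 = 0)
X(6, 32)*f(9) = 0*9² = 0*81 = 0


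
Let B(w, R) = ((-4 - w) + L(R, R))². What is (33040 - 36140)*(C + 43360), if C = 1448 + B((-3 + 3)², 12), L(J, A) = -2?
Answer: -139016400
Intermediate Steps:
B(w, R) = (-6 - w)² (B(w, R) = ((-4 - w) - 2)² = (-6 - w)²)
C = 1484 (C = 1448 + (6 + (-3 + 3)²)² = 1448 + (6 + 0²)² = 1448 + (6 + 0)² = 1448 + 6² = 1448 + 36 = 1484)
(33040 - 36140)*(C + 43360) = (33040 - 36140)*(1484 + 43360) = -3100*44844 = -139016400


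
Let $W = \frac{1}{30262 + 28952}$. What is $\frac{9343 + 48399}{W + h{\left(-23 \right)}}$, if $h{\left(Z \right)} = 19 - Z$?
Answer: $\frac{3419134788}{2486989} \approx 1374.8$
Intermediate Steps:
$W = \frac{1}{59214} \approx 1.6888 \cdot 10^{-5}$
$\frac{9343 + 48399}{W + h{\left(-23 \right)}} = \frac{9343 + 48399}{\frac{1}{59214} + \left(19 - -23\right)} = \frac{57742}{\frac{1}{59214} + \left(19 + 23\right)} = \frac{57742}{\frac{1}{59214} + 42} = \frac{57742}{\frac{2486989}{59214}} = 57742 \cdot \frac{59214}{2486989} = \frac{3419134788}{2486989}$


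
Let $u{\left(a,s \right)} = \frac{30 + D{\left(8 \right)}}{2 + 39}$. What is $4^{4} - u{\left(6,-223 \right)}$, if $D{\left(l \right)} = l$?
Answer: $\frac{10458}{41} \approx 255.07$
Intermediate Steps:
$u{\left(a,s \right)} = \frac{38}{41}$ ($u{\left(a,s \right)} = \frac{30 + 8}{2 + 39} = \frac{38}{41}$)
$4^{4} - u{\left(6,-223 \right)} = 4^{4} - \frac{38}{41} = 256 - \frac{38}{41} = \frac{10458}{41}$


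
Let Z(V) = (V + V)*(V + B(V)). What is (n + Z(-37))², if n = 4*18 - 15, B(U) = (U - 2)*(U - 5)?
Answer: 14022585889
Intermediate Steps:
B(U) = (-5 + U)*(-2 + U) (B(U) = (-2 + U)*(-5 + U) = (-5 + U)*(-2 + U))
n = 57 (n = 72 - 15 = 57)
Z(V) = 2*V*(10 + V² - 6*V) (Z(V) = (V + V)*(V + (10 + V² - 7*V)) = (2*V)*(10 + V² - 6*V) = 2*V*(10 + V² - 6*V))
(n + Z(-37))² = (57 + 2*(-37)*(10 + (-37)² - 6*(-37)))² = (57 + 2*(-37)*(10 + 1369 + 222))² = (57 + 2*(-37)*1601)² = (57 - 118474)² = (-118417)² = 14022585889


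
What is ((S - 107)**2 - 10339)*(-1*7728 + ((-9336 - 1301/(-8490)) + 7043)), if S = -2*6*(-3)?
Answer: 75122981287/1415 ≈ 5.3090e+7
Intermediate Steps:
S = 36 (S = -12*(-3) = 36)
((S - 107)**2 - 10339)*(-1*7728 + ((-9336 - 1301/(-8490)) + 7043)) = ((36 - 107)**2 - 10339)*(-1*7728 + ((-9336 - 1301/(-8490)) + 7043)) = ((-71)**2 - 10339)*(-7728 + ((-9336 - 1301*(-1/8490)) + 7043)) = (5041 - 10339)*(-7728 + ((-9336 + 1301/8490) + 7043)) = -5298*(-7728 + (-79261339/8490 + 7043)) = -5298*(-7728 - 19466269/8490) = -5298*(-85076989/8490) = 75122981287/1415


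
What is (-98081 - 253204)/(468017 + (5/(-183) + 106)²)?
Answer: -1069471215/1459046342 ≈ -0.73299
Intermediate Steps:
(-98081 - 253204)/(468017 + (5/(-183) + 106)²) = -351285/(468017 + (5*(-1/183) + 106)²) = -351285/(468017 + (-5/183 + 106)²) = -351285/(468017 + (19393/183)²) = -351285/(468017 + 376088449/33489) = -351285/16049509762/33489 = -351285*33489/16049509762 = -1069471215/1459046342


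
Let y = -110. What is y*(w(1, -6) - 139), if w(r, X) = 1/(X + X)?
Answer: 91795/6 ≈ 15299.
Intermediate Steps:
w(r, X) = 1/(2*X)
y*(w(1, -6) - 139) = -110*((½)/(-6) - 139) = -110*((½)*(-⅙) - 139) = -110*(-1/12 - 139) = -110*(-1669/12) = 91795/6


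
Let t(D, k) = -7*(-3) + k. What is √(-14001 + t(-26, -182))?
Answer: I*√14162 ≈ 119.0*I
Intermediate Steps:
t(D, k) = 21 + k
√(-14001 + t(-26, -182)) = √(-14001 + (21 - 182)) = √(-14001 - 161) = √(-14162) = I*√14162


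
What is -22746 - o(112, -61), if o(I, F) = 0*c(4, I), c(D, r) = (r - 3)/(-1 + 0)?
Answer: -22746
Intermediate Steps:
c(D, r) = 3 - r (c(D, r) = (-3 + r)/(-1) = (-3 + r)*(-1) = 3 - r)
o(I, F) = 0 (o(I, F) = 0*(3 - I) = 0)
-22746 - o(112, -61) = -22746 - 1*0 = -22746 + 0 = -22746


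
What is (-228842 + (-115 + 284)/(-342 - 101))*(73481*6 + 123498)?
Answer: -57215655535200/443 ≈ -1.2915e+11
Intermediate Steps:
(-228842 + (-115 + 284)/(-342 - 101))*(73481*6 + 123498) = (-228842 + 169/(-443))*(440886 + 123498) = (-228842 + 169*(-1/443))*564384 = (-228842 - 169/443)*564384 = -101377175/443*564384 = -57215655535200/443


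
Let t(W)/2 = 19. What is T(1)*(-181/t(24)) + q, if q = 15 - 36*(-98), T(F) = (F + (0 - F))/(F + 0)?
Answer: 3543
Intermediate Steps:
t(W) = 38 (t(W) = 2*19 = 38)
T(F) = 0 (T(F) = (F - F)/F = 0/F = 0)
q = 3543 (q = 15 + 3528 = 3543)
T(1)*(-181/t(24)) + q = 0*(-181/38) + 3543 = 0 + 3543 = 3543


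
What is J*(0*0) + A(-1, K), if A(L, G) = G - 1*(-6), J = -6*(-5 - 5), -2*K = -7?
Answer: 19/2 ≈ 9.5000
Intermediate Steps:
K = 7/2 (K = -½*(-7) = 7/2 ≈ 3.5000)
J = 60 (J = -6*(-10) = 60)
A(L, G) = 6 + G (A(L, G) = G + 6 = 6 + G)
J*(0*0) + A(-1, K) = 60*(0*0) + (6 + 7/2) = 60*0 + 19/2 = 0 + 19/2 = 19/2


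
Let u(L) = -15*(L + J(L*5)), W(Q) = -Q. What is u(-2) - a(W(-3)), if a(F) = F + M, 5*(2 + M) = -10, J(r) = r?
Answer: 181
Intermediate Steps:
M = -4 (M = -2 + (⅕)*(-10) = -2 - 2 = -4)
a(F) = -4 + F (a(F) = F - 4 = -4 + F)
u(L) = -90*L (u(L) = -15*(L + L*5) = -15*(L + 5*L) = -90*L)
u(-2) - a(W(-3)) = -90*(-2) - (-4 - 1*(-3)) = 180 - (-4 + 3) = 180 - 1*(-1) = 180 + 1 = 181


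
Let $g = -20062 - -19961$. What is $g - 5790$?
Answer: $-5891$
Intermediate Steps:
$g = -101$ ($g = -20062 + 19961 = -101$)
$g - 5790 = -101 - 5790 = -5891$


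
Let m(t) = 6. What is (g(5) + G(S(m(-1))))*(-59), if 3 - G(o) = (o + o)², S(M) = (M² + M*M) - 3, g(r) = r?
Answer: 1123124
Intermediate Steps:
S(M) = -3 + 2*M² (S(M) = (M² + M²) - 3 = 2*M² - 3 = -3 + 2*M²)
G(o) = 3 - 4*o² (G(o) = 3 - (o + o)² = 3 - (2*o)² = 3 - 4*o²)
(g(5) + G(S(m(-1))))*(-59) = (5 + (3 - 4*(-3 + 2*6²)²))*(-59) = (5 + (3 - 4*(-3 + 2*36)²))*(-59) = (5 + (3 - 4*(-3 + 72)²))*(-59) = (5 + (3 - 4*69²))*(-59) = (5 + (3 - 4*4761))*(-59) = (5 + (3 - 19044))*(-59) = (5 - 19041)*(-59) = -19036*(-59) = 1123124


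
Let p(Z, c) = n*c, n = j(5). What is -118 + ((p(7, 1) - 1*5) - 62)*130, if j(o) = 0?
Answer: -8828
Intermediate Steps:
n = 0
p(Z, c) = 0 (p(Z, c) = 0*c = 0)
-118 + ((p(7, 1) - 1*5) - 62)*130 = -118 + ((0 - 1*5) - 62)*130 = -118 + ((0 - 5) - 62)*130 = -118 + (-5 - 62)*130 = -118 - 67*130 = -118 - 8710 = -8828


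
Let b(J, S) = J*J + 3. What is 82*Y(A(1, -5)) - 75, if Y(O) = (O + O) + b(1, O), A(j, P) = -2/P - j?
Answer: 773/5 ≈ 154.60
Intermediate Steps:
A(j, P) = -j - 2/P
b(J, S) = 3 + J² (b(J, S) = J² + 3 = 3 + J²)
Y(O) = 4 + 2*O (Y(O) = (O + O) + (3 + 1²) = 2*O + (3 + 1) = 2*O + 4 = 4 + 2*O)
82*Y(A(1, -5)) - 75 = 82*(4 + 2*(-1*1 - 2/(-5))) - 75 = 82*(4 + 2*(-1 - 2*(-⅕))) - 75 = 82*(4 + 2*(-1 + ⅖)) - 75 = 82*(4 + 2*(-⅗)) - 75 = 82*(4 - 6/5) - 75 = 82*(14/5) - 75 = 1148/5 - 75 = 773/5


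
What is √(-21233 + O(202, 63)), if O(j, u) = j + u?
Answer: 2*I*√5242 ≈ 144.8*I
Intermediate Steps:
√(-21233 + O(202, 63)) = √(-21233 + (202 + 63)) = √(-21233 + 265) = √(-20968) = 2*I*√5242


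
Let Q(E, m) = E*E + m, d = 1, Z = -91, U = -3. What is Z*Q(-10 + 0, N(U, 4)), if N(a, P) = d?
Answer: -9191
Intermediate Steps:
N(a, P) = 1
Q(E, m) = m + E² (Q(E, m) = E² + m = m + E²)
Z*Q(-10 + 0, N(U, 4)) = -91*(1 + (-10 + 0)²) = -91*(1 + (-10)²) = -91*(1 + 100) = -91*101 = -9191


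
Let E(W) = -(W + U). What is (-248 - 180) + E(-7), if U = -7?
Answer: -414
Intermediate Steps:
E(W) = 7 - W (E(W) = -(W - 7) = -(-7 + W) = 7 - W)
(-248 - 180) + E(-7) = (-248 - 180) + (7 - 1*(-7)) = -428 + (7 + 7) = -428 + 14 = -414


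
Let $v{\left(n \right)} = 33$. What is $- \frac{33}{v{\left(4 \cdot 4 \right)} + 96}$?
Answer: $- \frac{11}{43} \approx -0.25581$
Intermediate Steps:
$- \frac{33}{v{\left(4 \cdot 4 \right)} + 96} = - \frac{33}{33 + 96} = - \frac{33}{129} = \left(-33\right) \frac{1}{129} = - \frac{11}{43}$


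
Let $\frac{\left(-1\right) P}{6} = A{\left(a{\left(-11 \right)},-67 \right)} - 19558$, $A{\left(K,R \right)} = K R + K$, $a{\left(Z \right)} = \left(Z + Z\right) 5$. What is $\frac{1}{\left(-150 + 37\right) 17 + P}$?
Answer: $\frac{1}{71867} \approx 1.3915 \cdot 10^{-5}$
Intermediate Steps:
$a{\left(Z \right)} = 10 Z$ ($a{\left(Z \right)} = 2 Z 5 = 10 Z$)
$A{\left(K,R \right)} = K + K R$
$P = 73788$ ($P = - 6 \left(10 \left(-11\right) \left(1 - 67\right) - 19558\right) = - 6 \left(\left(-110\right) \left(-66\right) - 19558\right) = - 6 \left(7260 - 19558\right) = \left(-6\right) \left(-12298\right) = 73788$)
$\frac{1}{\left(-150 + 37\right) 17 + P} = \frac{1}{\left(-150 + 37\right) 17 + 73788} = \frac{1}{\left(-113\right) 17 + 73788} = \frac{1}{-1921 + 73788} = \frac{1}{71867}$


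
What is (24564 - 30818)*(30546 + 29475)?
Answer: -375371334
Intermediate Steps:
(24564 - 30818)*(30546 + 29475) = -6254*60021 = -375371334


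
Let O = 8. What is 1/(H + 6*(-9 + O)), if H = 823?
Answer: 1/817 ≈ 0.0012240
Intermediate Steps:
1/(H + 6*(-9 + O)) = 1/(823 + 6*(-9 + 8)) = 1/(823 + 6*(-1)) = 1/(823 - 6) = 1/817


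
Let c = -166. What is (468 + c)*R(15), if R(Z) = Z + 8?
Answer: 6946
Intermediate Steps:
R(Z) = 8 + Z
(468 + c)*R(15) = (468 - 166)*(8 + 15) = 302*23 = 6946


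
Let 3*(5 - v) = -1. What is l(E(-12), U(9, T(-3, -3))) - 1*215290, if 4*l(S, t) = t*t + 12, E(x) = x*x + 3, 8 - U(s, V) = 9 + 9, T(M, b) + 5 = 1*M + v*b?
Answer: -215262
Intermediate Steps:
v = 16/3 (v = 5 - ⅓*(-1) = 5 + ⅓ = 16/3 ≈ 5.3333)
T(M, b) = -5 + M + 16*b/3 (T(M, b) = -5 + (1*M + 16*b/3) = -5 + (M + 16*b/3) = -5 + M + 16*b/3)
U(s, V) = -10 (U(s, V) = 8 - (9 + 9) = 8 - 1*18 = 8 - 18 = -10)
E(x) = 3 + x² (E(x) = x² + 3 = 3 + x²)
l(S, t) = 3 + t²/4 (l(S, t) = (t*t + 12)/4 = (t² + 12)/4 = (12 + t²)/4 = 3 + t²/4)
l(E(-12), U(9, T(-3, -3))) - 1*215290 = (3 + (¼)*(-10)²) - 1*215290 = (3 + (¼)*100) - 215290 = (3 + 25) - 215290 = 28 - 215290 = -215262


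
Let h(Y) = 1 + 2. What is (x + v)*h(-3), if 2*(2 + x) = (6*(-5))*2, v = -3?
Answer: -105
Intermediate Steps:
h(Y) = 3
x = -32 (x = -2 + ((6*(-5))*2)/2 = -2 + (-30*2)/2 = -2 + (½)*(-60) = -2 - 30 = -32)
(x + v)*h(-3) = (-32 - 3)*3 = -35*3 = -105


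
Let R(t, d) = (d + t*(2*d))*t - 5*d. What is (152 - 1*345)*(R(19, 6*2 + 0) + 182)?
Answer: -1739702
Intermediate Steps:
R(t, d) = -5*d + t*(d + 2*d*t) (R(t, d) = (d + 2*d*t)*t - 5*d = t*(d + 2*d*t) - 5*d = -5*d + t*(d + 2*d*t))
(152 - 1*345)*(R(19, 6*2 + 0) + 182) = (152 - 1*345)*((6*2 + 0)*(-5 + 19 + 2*19**2) + 182) = (152 - 345)*((12 + 0)*(-5 + 19 + 2*361) + 182) = -193*(12*(-5 + 19 + 722) + 182) = -193*(12*736 + 182) = -193*(8832 + 182) = -193*9014 = -1739702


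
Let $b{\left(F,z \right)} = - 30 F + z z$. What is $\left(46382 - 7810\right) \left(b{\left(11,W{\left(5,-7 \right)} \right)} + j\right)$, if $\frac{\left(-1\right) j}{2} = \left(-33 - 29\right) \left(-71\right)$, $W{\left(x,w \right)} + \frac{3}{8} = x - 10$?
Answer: $- \frac{5619236461}{16} \approx -3.512 \cdot 10^{8}$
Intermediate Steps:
$W{\left(x,w \right)} = - \frac{83}{8} + x$ ($W{\left(x,w \right)} = - \frac{3}{8} + \left(x - 10\right) = - \frac{3}{8} + \left(-10 + x\right) = - \frac{83}{8} + x$)
$b{\left(F,z \right)} = z^{2} - 30 F$ ($b{\left(F,z \right)} = - 30 F + z^{2} = z^{2} - 30 F$)
$j = -8804$ ($j = - 2 \left(-33 - 29\right) \left(-71\right) = - 2 \left(\left(-62\right) \left(-71\right)\right) = \left(-2\right) 4402 = -8804$)
$\left(46382 - 7810\right) \left(b{\left(11,W{\left(5,-7 \right)} \right)} + j\right) = \left(46382 - 7810\right) \left(\left(\left(- \frac{83}{8} + 5\right)^{2} - 330\right) - 8804\right) = 38572 \left(\left(\left(- \frac{43}{8}\right)^{2} - 330\right) - 8804\right) = 38572 \left(\left(\frac{1849}{64} - 330\right) - 8804\right) = 38572 \left(- \frac{19271}{64} - 8804\right) = 38572 \left(- \frac{582727}{64}\right) = - \frac{5619236461}{16}$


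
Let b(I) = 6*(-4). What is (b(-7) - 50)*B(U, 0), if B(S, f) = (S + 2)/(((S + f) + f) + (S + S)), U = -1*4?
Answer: -37/3 ≈ -12.333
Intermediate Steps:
b(I) = -24
U = -4
B(S, f) = (2 + S)/(2*f + 3*S) (B(S, f) = (2 + S)/((S + 2*f) + 2*S) = (2 + S)/(2*f + 3*S))
(b(-7) - 50)*B(U, 0) = (-24 - 50)*((2 - 4)/(2*0 + 3*(-4))) = -74*(-2)/(0 - 12) = -74*(-2)/(-12) = -(-37)*(-2)/6 = -74*⅙ = -37/3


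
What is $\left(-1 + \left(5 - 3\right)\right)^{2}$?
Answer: $1$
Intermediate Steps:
$\left(-1 + \left(5 - 3\right)\right)^{2} = \left(-1 + 2\right)^{2} = 1^{2} = 1$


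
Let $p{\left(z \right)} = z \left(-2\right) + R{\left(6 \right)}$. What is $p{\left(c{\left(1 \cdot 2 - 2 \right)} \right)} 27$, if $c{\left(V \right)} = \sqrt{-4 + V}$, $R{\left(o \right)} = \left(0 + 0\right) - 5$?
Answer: $-135 - 108 i \approx -135.0 - 108.0 i$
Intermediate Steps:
$R{\left(o \right)} = -5$ ($R{\left(o \right)} = 0 - 5 = -5$)
$p{\left(z \right)} = -5 - 2 z$ ($p{\left(z \right)} = z \left(-2\right) - 5 = - 2 z - 5 = -5 - 2 z$)
$p{\left(c{\left(1 \cdot 2 - 2 \right)} \right)} 27 = \left(-5 - 2 \sqrt{-4 + \left(1 \cdot 2 - 2\right)}\right) 27 = \left(-5 - 2 \sqrt{-4 + \left(2 - 2\right)}\right) 27 = \left(-5 - 2 \sqrt{-4 + 0}\right) 27 = \left(-5 - 2 \sqrt{-4}\right) 27 = \left(-5 - 2 \cdot 2 i\right) 27 = \left(-5 - 4 i\right) 27 = -135 - 108 i$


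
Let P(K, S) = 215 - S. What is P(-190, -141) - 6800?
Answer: -6444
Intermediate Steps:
P(-190, -141) - 6800 = (215 - 1*(-141)) - 6800 = (215 + 141) - 6800 = 356 - 6800 = -6444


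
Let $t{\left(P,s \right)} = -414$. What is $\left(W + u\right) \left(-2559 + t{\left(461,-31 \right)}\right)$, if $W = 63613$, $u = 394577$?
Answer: $-1362198870$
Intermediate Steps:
$\left(W + u\right) \left(-2559 + t{\left(461,-31 \right)}\right) = \left(63613 + 394577\right) \left(-2559 - 414\right) = 458190 \left(-2973\right) = -1362198870$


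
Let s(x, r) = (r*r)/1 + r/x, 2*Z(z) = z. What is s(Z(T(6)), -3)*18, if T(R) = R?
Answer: 144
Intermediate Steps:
Z(z) = z/2
s(x, r) = r² + r/x (s(x, r) = r²*1 + r/x = r² + r/x)
s(Z(T(6)), -3)*18 = ((-3)² - 3/((½)*6))*18 = (9 - 3/3)*18 = (9 - 3*⅓)*18 = (9 - 1)*18 = 8*18 = 144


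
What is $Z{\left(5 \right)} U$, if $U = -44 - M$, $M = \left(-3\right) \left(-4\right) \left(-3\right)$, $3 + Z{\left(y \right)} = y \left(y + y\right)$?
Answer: $-376$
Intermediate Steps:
$Z{\left(y \right)} = -3 + 2 y^{2}$ ($Z{\left(y \right)} = -3 + y \left(y + y\right) = -3 + y 2 y = -3 + 2 y^{2}$)
$M = -36$ ($M = 12 \left(-3\right) = -36$)
$U = -8$ ($U = -44 - -36 = -44 + 36 = -8$)
$Z{\left(5 \right)} U = \left(-3 + 2 \cdot 5^{2}\right) \left(-8\right) = \left(-3 + 2 \cdot 25\right) \left(-8\right) = \left(-3 + 50\right) \left(-8\right) = 47 \left(-8\right) = -376$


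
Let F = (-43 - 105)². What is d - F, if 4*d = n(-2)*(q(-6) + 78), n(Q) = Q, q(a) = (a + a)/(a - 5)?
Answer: -241379/11 ≈ -21944.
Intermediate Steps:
q(a) = 2*a/(-5 + a) (q(a) = (2*a)/(-5 + a) = 2*a/(-5 + a))
F = 21904 (F = (-148)² = 21904)
d = -435/11 (d = (-2*(2*(-6)/(-5 - 6) + 78))/4 = (-2*(2*(-6)/(-11) + 78))/4 = (-2*(2*(-6)*(-1/11) + 78))/4 = (-2*(12/11 + 78))/4 = (-2*870/11)/4 = (¼)*(-1740/11) = -435/11 ≈ -39.545)
d - F = -435/11 - 1*21904 = -435/11 - 21904 = -241379/11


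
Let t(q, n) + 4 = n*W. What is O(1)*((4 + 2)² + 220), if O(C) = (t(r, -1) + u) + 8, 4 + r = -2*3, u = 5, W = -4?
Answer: 3328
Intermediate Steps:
r = -10 (r = -4 - 2*3 = -4 - 6 = -10)
t(q, n) = -4 - 4*n (t(q, n) = -4 + n*(-4) = -4 - 4*n)
O(C) = 13 (O(C) = ((-4 - 4*(-1)) + 5) + 8 = ((-4 + 4) + 5) + 8 = (0 + 5) + 8 = 5 + 8 = 13)
O(1)*((4 + 2)² + 220) = 13*((4 + 2)² + 220) = 13*(6² + 220) = 13*(36 + 220) = 13*256 = 3328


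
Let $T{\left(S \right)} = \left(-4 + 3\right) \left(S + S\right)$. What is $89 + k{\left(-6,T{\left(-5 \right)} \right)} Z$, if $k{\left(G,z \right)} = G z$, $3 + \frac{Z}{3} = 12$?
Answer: $-1531$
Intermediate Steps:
$Z = 27$ ($Z = -9 + 3 \cdot 12 = -9 + 36 = 27$)
$T{\left(S \right)} = - 2 S$
$89 + k{\left(-6,T{\left(-5 \right)} \right)} Z = 89 + - 6 \left(\left(-2\right) \left(-5\right)\right) 27 = 89 + \left(-6\right) 10 \cdot 27 = 89 - 1620 = -1531$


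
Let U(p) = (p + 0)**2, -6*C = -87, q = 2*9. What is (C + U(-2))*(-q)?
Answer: -333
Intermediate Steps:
q = 18
C = 29/2 (C = -1/6*(-87) = 29/2 ≈ 14.500)
U(p) = p**2
(C + U(-2))*(-q) = (29/2 + (-2)**2)*(-1*18) = (29/2 + 4)*(-18) = (37/2)*(-18) = -333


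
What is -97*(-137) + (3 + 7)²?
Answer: 13389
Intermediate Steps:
-97*(-137) + (3 + 7)² = 13289 + 10² = 13289 + 100 = 13389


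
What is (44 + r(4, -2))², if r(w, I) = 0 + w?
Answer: 2304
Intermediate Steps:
r(w, I) = w
(44 + r(4, -2))² = (44 + 4)² = 48² = 2304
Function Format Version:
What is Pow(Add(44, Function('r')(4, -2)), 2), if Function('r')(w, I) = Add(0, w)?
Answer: 2304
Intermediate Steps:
Function('r')(w, I) = w
Pow(Add(44, Function('r')(4, -2)), 2) = Pow(Add(44, 4), 2) = Pow(48, 2) = 2304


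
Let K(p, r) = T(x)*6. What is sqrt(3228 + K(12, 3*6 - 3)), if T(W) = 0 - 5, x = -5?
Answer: sqrt(3198) ≈ 56.551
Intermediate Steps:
T(W) = -5
K(p, r) = -30 (K(p, r) = -5*6 = -30)
sqrt(3228 + K(12, 3*6 - 3)) = sqrt(3228 - 30) = sqrt(3198)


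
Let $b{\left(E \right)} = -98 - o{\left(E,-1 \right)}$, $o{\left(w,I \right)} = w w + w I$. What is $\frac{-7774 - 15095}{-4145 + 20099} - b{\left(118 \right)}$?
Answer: $\frac{73933849}{5318} \approx 13903.0$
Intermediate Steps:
$o{\left(w,I \right)} = w^{2} + I w$
$b{\left(E \right)} = -98 - E \left(-1 + E\right)$
$\frac{-7774 - 15095}{-4145 + 20099} - b{\left(118 \right)} = \frac{-7774 - 15095}{-4145 + 20099} - \left(-98 + 118 - 118^{2}\right) = - \frac{22869}{15954} - \left(-98 + 118 - 13924\right) = \left(-22869\right) \frac{1}{15954} - \left(-98 + 118 - 13924\right) = - \frac{7623}{5318} - -13904 = - \frac{7623}{5318} + 13904 = \frac{73933849}{5318}$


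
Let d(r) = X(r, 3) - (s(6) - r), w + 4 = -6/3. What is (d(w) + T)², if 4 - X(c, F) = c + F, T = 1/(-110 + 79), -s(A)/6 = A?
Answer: 1313316/961 ≈ 1366.6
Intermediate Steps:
w = -6 (w = -4 - 6/3 = -4 - 6*⅓ = -4 - 2 = -6)
s(A) = -6*A
T = -1/31 (T = 1/(-31) = -1/31 ≈ -0.032258)
X(c, F) = 4 - F - c (X(c, F) = 4 - (c + F) = 4 - (F + c) = 4 + (-F - c) = 4 - F - c)
d(r) = 37 (d(r) = (4 - 1*3 - r) - (-6*6 - r) = (4 - 3 - r) - (-36 - r) = (1 - r) + (36 + r) = 37)
(d(w) + T)² = (37 - 1/31)² = (1146/31)² = 1313316/961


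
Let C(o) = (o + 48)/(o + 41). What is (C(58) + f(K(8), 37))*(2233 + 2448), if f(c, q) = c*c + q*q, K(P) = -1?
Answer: 635380216/99 ≈ 6.4180e+6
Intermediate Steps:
C(o) = (48 + o)/(41 + o)
f(c, q) = c² + q²
(C(58) + f(K(8), 37))*(2233 + 2448) = ((48 + 58)/(41 + 58) + ((-1)² + 37²))*(2233 + 2448) = (106/99 + (1 + 1369))*4681 = ((1/99)*106 + 1370)*4681 = (106/99 + 1370)*4681 = (135736/99)*4681 = 635380216/99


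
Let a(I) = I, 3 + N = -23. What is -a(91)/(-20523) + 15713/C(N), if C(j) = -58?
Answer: -322472621/1190334 ≈ -270.91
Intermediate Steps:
N = -26 (N = -3 - 23 = -26)
-a(91)/(-20523) + 15713/C(N) = -1*91/(-20523) + 15713/(-58) = -91*(-1/20523) + 15713*(-1/58) = 91/20523 - 15713/58 = -322472621/1190334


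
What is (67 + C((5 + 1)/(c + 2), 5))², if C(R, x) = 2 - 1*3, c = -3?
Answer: 4356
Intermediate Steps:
C(R, x) = -1 (C(R, x) = 2 - 3 = -1)
(67 + C((5 + 1)/(c + 2), 5))² = (67 - 1)² = 66² = 4356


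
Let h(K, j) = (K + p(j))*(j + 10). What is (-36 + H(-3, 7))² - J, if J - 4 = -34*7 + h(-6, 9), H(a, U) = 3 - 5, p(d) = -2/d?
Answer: 16166/9 ≈ 1796.2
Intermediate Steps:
H(a, U) = -2
h(K, j) = (10 + j)*(K - 2/j) (h(K, j) = (K - 2/j)*(j + 10) = (K - 2/j)*(10 + j) = (10 + j)*(K - 2/j))
J = -3170/9 (J = 4 + (-34*7 + (-2 - 20/9 + 10*(-6) - 6*9)) = 4 + (-238 + (-2 - 20*⅑ - 60 - 54)) = 4 + (-238 + (-2 - 20/9 - 60 - 54)) = 4 + (-238 - 1064/9) = 4 - 3206/9 = -3170/9 ≈ -352.22)
(-36 + H(-3, 7))² - J = (-36 - 2)² - 1*(-3170/9) = (-38)² + 3170/9 = 1444 + 3170/9 = 16166/9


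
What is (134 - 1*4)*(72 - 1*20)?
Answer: 6760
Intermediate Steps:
(134 - 1*4)*(72 - 1*20) = (134 - 4)*(72 - 20) = 130*52 = 6760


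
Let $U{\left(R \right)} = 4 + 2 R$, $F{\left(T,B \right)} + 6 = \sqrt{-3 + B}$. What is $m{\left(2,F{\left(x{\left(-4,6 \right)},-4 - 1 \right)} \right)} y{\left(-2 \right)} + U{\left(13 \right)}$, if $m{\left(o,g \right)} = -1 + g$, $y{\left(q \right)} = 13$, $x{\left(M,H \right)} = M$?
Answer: $-61 + 26 i \sqrt{2} \approx -61.0 + 36.77 i$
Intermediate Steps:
$F{\left(T,B \right)} = -6 + \sqrt{-3 + B}$
$m{\left(2,F{\left(x{\left(-4,6 \right)},-4 - 1 \right)} \right)} y{\left(-2 \right)} + U{\left(13 \right)} = \left(-1 - \left(6 - \sqrt{-3 - 5}\right)\right) 13 + \left(4 + 2 \cdot 13\right) = \left(-1 - \left(6 - \sqrt{-3 - 5}\right)\right) 13 + \left(4 + 26\right) = \left(-1 - \left(6 - \sqrt{-8}\right)\right) 13 + 30 = \left(-1 - \left(6 - 2 i \sqrt{2}\right)\right) 13 + 30 = \left(-7 + 2 i \sqrt{2}\right) 13 + 30 = \left(-91 + 26 i \sqrt{2}\right) + 30 = -61 + 26 i \sqrt{2}$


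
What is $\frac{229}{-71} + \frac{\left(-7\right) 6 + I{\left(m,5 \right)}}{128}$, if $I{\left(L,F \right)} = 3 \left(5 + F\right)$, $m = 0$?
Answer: $- \frac{7541}{2272} \approx -3.3191$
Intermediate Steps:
$I{\left(L,F \right)} = 15 + 3 F$
$\frac{229}{-71} + \frac{\left(-7\right) 6 + I{\left(m,5 \right)}}{128} = \frac{229}{-71} + \frac{\left(-7\right) 6 + \left(15 + 3 \cdot 5\right)}{128} = 229 \left(- \frac{1}{71}\right) + \left(-42 + \left(15 + 15\right)\right) \frac{1}{128} = - \frac{229}{71} + \left(-42 + 30\right) \frac{1}{128} = - \frac{229}{71} - \frac{3}{32} = - \frac{7541}{2272}$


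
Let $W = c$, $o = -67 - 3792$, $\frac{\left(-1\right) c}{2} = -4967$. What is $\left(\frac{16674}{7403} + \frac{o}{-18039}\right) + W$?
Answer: $\frac{1326942701141}{133542717} \approx 9936.5$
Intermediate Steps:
$c = 9934$ ($c = \left(-2\right) \left(-4967\right) = 9934$)
$o = -3859$ ($o = -67 - 3792 = -3859$)
$W = 9934$
$\left(\frac{16674}{7403} + \frac{o}{-18039}\right) + W = \left(\frac{16674}{7403} - \frac{3859}{-18039}\right) + 9934 = \left(16674 \cdot \frac{1}{7403} - - \frac{3859}{18039}\right) + 9934 = \left(\frac{16674}{7403} + \frac{3859}{18039}\right) + 9934 = \frac{329350463}{133542717} + 9934 = \frac{1326942701141}{133542717}$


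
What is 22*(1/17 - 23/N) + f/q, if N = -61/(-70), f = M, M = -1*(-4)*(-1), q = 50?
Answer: -15022024/25925 ≈ -579.44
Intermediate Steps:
M = -4 (M = 4*(-1) = -4)
f = -4
N = 61/70 (N = -61*(-1/70) = 61/70 ≈ 0.87143)
22*(1/17 - 23/N) + f/q = 22*(1/17 - 23/61/70) - 4/50 = 22*(1*(1/17) - 23*70/61) - 4*1/50 = 22*(1/17 - 1610/61) - 2/25 = 22*(-27309/1037) - 2/25 = -600798/1037 - 2/25 = -15022024/25925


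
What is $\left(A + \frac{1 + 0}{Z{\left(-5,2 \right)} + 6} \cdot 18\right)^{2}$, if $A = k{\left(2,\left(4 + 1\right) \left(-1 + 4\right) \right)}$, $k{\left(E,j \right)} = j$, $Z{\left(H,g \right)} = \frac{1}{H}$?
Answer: $\frac{275625}{841} \approx 327.73$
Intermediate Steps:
$A = 15$ ($A = \left(4 + 1\right) \left(-1 + 4\right) = 5 \cdot 3 = 15$)
$\left(A + \frac{1 + 0}{Z{\left(-5,2 \right)} + 6} \cdot 18\right)^{2} = \left(15 + \frac{1 + 0}{\frac{1}{-5} + 6} \cdot 18\right)^{2} = \left(15 + 1 \frac{1}{- \frac{1}{5} + 6} \cdot 18\right)^{2} = \left(15 + 1 \frac{1}{\frac{29}{5}} \cdot 18\right)^{2} = \left(15 + 1 \cdot \frac{5}{29} \cdot 18\right)^{2} = \left(15 + \frac{5}{29} \cdot 18\right)^{2} = \left(15 + \frac{90}{29}\right)^{2} = \left(\frac{525}{29}\right)^{2} = \frac{275625}{841}$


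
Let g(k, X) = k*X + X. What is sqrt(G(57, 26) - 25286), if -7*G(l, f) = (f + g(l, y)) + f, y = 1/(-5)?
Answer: 2*I*sqrt(7745605)/35 ≈ 159.03*I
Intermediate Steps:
y = -1/5 ≈ -0.20000
g(k, X) = X + X*k (g(k, X) = X*k + X = X + X*k)
G(l, f) = 1/35 - 2*f/7 + l/35 (G(l, f) = -((f - (1 + l)/5) + f)/7 = -((f + (-1/5 - l/5)) + f)/7 = -((-1/5 + f - l/5) + f)/7 = -(-1/5 + 2*f - l/5)/7 = 1/35 - 2*f/7 + l/35)
sqrt(G(57, 26) - 25286) = sqrt((1/35 - 2/7*26 + (1/35)*57) - 25286) = sqrt((1/35 - 52/7 + 57/35) - 25286) = sqrt(-202/35 - 25286) = sqrt(-885212/35) = 2*I*sqrt(7745605)/35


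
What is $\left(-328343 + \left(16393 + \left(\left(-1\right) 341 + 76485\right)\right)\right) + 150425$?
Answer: $-85381$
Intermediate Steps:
$\left(-328343 + \left(16393 + \left(\left(-1\right) 341 + 76485\right)\right)\right) + 150425 = \left(-328343 + \left(16393 + \left(-341 + 76485\right)\right)\right) + 150425 = \left(-328343 + \left(16393 + 76144\right)\right) + 150425 = \left(-328343 + 92537\right) + 150425 = -235806 + 150425 = -85381$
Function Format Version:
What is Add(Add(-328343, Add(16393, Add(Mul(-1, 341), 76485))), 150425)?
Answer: -85381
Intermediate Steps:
Add(Add(-328343, Add(16393, Add(Mul(-1, 341), 76485))), 150425) = Add(Add(-328343, Add(16393, Add(-341, 76485))), 150425) = Add(Add(-328343, Add(16393, 76144)), 150425) = Add(Add(-328343, 92537), 150425) = Add(-235806, 150425) = -85381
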